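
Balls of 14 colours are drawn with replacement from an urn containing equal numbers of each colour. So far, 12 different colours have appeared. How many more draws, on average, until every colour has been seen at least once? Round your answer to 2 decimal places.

The wait to go from k to k+1 distinct colours is geometric with mean 14/(14-k).
Sum over k = 12,...,13: E = 14/2 + 14/1 = 21.000.

21.00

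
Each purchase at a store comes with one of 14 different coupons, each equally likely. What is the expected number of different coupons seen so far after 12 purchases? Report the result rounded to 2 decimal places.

For each coupon, P(seen in 12 purchases) = 1 - (13/14)^12 = 0.589.
By linearity of expectation, E[distinct seen] = 14·(1 - (13/14)^12) = 8.247.

8.25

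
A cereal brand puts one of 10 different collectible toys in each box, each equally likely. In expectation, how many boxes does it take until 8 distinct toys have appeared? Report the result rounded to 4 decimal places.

Going from k to k+1 distinct takes a geometric number of boxes with mean 10/(10-k).
Sum over k = 0,...,7: E = 10/10 + 10/9 + 10/8 + ... + 10/4 + 10/3 = 14.28968.

14.2897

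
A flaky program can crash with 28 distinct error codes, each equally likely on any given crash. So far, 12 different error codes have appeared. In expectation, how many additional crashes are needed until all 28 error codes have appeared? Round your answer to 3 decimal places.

94.660

With k distinct error codes already seen, the next new one takes an expected 28/(28-k) crashes.
Sum over k = 12,...,27: E = 28/16 + 28/15 + 28/14 + ... + 28/2 + 28/1 = 94.6604.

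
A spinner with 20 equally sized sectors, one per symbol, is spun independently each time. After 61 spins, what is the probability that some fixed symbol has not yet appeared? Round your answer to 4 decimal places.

On each spin the fixed symbol fails to appear with probability 19/20.
P(still missing after 61) = (19/20)^61 = 0.04377.

0.0438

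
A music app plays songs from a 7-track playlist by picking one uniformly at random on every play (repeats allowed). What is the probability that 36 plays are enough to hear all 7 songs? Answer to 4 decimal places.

Let A_i be the event that song i is missing after 36 plays. By inclusion–exclusion on the A_i,
P(all seen) = Σ_{j=0}^{7} (-1)^j C(7,j)((7-j)/7)^36
= 1.00000 - 0.02723 + 0.00012 - 0.00000 + 0.00000 - 0.00000 + 0.00000 - 0.00000
= 0.97289.

0.9729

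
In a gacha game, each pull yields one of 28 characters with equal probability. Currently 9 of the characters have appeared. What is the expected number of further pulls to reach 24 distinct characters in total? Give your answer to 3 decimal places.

With k distinct characters already seen, the next new one takes an expected 28/(28-k) pulls.
Sum over k = 9,...,23: E = 28/19 + 28/18 + 28/17 + ... + 28/6 + 28/5 = 41.0034.

41.003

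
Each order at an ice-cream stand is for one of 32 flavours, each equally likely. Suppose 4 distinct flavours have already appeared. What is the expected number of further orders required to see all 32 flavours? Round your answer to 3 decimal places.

125.669

From k distinct to k+1 distinct takes on average 32/(32-k) orders.
Sum over k = 4,...,31: E = 32/28 + 32/27 + 32/26 + ... + 32/2 + 32/1 = 125.6695.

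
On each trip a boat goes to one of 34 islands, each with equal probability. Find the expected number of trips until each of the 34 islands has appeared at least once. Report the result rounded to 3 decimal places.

The wait to go from k to k+1 distinct islands is geometric with mean 34/(34-k).
E[T] = 34/34 + 34/33 + 34/32 + ... + 34/2 + 34/1 = 34·H_{34}.
H_{34} = 4.1182, so E[T] = 140.0191.

140.019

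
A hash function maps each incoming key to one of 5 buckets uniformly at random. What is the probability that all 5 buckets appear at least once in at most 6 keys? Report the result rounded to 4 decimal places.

Let A_i be the event that bucket i is missing after 6 keys. By inclusion–exclusion on the A_i,
P(all seen) = Σ_{j=0}^{5} (-1)^j C(5,j)((5-j)/5)^6
= 1.00000 - 1.31072 + 0.46656 - 0.04096 + 0.00032 - 0.00000
= 0.11520.

0.1152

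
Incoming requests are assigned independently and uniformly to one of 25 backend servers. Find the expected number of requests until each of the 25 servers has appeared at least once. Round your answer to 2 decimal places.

95.40

The wait to go from k to k+1 distinct servers is geometric with mean 25/(25-k).
E[T] = 25/25 + 25/24 + 25/23 + ... + 25/2 + 25/1 = 25·H_{25}.
H_{25} = 3.816, so E[T] = 95.399.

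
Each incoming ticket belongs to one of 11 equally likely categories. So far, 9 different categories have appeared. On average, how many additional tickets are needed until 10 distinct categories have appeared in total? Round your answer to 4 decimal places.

5.5000

With k distinct categories already seen, the next new one takes an expected 11/(11-k) tickets.
Only the k = 9 term is needed: E = 11/2 = 5.50000.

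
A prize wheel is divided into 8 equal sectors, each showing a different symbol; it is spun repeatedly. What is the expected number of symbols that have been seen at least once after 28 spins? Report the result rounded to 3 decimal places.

7.810

For each symbol, P(seen in 28 spins) = 1 - (7/8)^28 = 0.9762.
By linearity of expectation, E[distinct seen] = 8·(1 - (7/8)^28) = 7.8098.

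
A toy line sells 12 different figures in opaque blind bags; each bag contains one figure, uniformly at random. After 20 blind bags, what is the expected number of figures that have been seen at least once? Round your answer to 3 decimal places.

9.894

For each figure, P(seen in 20 blind bags) = 1 - (11/12)^20 = 0.8245.
By linearity of expectation, E[distinct seen] = 12·(1 - (11/12)^20) = 9.8942.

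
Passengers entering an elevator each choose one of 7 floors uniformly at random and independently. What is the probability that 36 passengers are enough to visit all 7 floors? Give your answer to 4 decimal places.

0.9729

Let A_i be the event that floor i is missing after 36 passengers. By inclusion–exclusion on the A_i,
P(all seen) = Σ_{j=0}^{7} (-1)^j C(7,j)((7-j)/7)^36
= 1.00000 - 0.02723 + 0.00012 - 0.00000 + 0.00000 - 0.00000 + 0.00000 - 0.00000
= 0.97289.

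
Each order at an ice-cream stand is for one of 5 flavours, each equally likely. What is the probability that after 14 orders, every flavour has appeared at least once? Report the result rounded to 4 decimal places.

By inclusion–exclusion over which flavours are missing,
P(all seen) = Σ_{j=0}^{5} (-1)^j C(5,j)((5-j)/5)^14
= 1.00000 - 0.21990 + 0.00784 - 0.00003 + 0.00000 - 0.00000
= 0.78791.

0.7879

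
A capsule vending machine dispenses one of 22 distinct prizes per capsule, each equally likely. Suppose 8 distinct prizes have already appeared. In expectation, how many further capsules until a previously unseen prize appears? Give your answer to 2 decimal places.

Each capsule yields a new prize with probability (22-8)/22 = 14/22, so the wait is geometric with mean 22/14.
E = 22/14 = 1.571.

1.57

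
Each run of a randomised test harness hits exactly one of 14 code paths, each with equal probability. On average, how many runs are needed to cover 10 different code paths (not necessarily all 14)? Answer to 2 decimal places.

With k distinct code paths already seen, the next new one arrives after an expected 14/(14-k) runs.
Sum over k = 0,...,9: E = 14/14 + 14/13 + 14/12 + ... + 14/6 + 14/5 = 16.355.

16.36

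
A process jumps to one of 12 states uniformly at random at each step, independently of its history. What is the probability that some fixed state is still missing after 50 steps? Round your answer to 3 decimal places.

Each step misses the fixed state with probability (12-1)/12 = 11/12, independently.
P(still missing after 50) = (11/12)^50 = 0.0129.

0.013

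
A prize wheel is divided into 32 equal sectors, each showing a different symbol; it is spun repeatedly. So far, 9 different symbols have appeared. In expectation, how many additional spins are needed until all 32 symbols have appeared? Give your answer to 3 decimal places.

119.497

The wait to go from k to k+1 distinct symbols is geometric with mean 32/(32-k).
Sum over k = 9,...,31: E = 32/23 + 32/22 + 32/21 + ... + 32/2 + 32/1 = 119.4973.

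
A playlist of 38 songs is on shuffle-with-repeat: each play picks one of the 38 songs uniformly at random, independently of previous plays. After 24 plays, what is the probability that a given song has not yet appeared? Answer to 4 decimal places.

On each play the fixed song fails to appear with probability 37/38.
P(still missing after 24) = (37/38)^24 = 0.52727.

0.5273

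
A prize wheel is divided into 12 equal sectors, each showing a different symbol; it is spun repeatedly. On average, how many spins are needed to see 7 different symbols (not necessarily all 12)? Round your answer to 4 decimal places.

9.8385

With k distinct symbols already seen, the next new one arrives after an expected 12/(12-k) spins.
Sum over k = 0,...,6: E = 12/12 + 12/11 + 12/10 + ... + 12/7 + 12/6 = 9.83853.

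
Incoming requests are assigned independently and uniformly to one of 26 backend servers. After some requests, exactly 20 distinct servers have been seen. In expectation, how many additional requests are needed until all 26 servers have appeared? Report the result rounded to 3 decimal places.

63.700

With k distinct servers already seen, the next new one takes an expected 26/(26-k) requests.
Sum over k = 20,...,25: E = 26/6 + 26/5 + 26/4 + 26/3 + 26/2 + 26/1 = 63.7000.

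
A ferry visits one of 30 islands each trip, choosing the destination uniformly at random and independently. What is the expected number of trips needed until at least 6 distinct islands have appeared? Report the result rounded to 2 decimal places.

Going from k to k+1 distinct takes a geometric number of trips with mean 30/(30-k).
Sum over k = 0,...,5: E = 30/30 + 30/29 + 30/28 + 30/27 + 30/26 + 30/25 = 6.571.

6.57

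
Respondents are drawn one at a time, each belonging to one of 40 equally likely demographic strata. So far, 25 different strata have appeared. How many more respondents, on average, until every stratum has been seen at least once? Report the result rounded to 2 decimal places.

From k distinct to k+1 distinct takes on average 40/(40-k) respondents.
Sum over k = 25,...,39: E = 40/15 + 40/14 + 40/13 + ... + 40/2 + 40/1 = 132.729.

132.73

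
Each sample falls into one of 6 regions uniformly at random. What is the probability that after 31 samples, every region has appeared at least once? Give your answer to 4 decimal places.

Let A_i be the event that region i is missing after 31 samples. By inclusion–exclusion on the A_i,
P(all seen) = Σ_{j=0}^{6} (-1)^j C(6,j)((6-j)/6)^31
= 1.00000 - 0.02106 + 0.00005 - 0.00000 + 0.00000 - 0.00000 + 0.00000
= 0.97899.

0.9790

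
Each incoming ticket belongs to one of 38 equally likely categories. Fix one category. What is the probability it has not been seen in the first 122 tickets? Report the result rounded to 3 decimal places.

Each ticket misses the fixed category with probability (38-1)/38 = 37/38, independently.
P(still missing after 122) = (37/38)^122 = 0.0386.

0.039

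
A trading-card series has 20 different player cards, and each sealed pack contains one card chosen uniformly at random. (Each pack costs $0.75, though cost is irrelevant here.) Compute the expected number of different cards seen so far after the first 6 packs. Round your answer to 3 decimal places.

For each card, P(seen in 6 packs) = 1 - (19/20)^6 = 0.2649.
By linearity of expectation, E[distinct seen] = 20·(1 - (19/20)^6) = 5.2982.

5.298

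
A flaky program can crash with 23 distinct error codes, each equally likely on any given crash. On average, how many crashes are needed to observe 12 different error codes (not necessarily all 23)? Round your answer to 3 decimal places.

16.432

Going from k to k+1 distinct takes a geometric number of crashes with mean 23/(23-k).
Sum over k = 0,...,11: E = 23/23 + 23/22 + 23/21 + ... + 23/13 + 23/12 = 16.4315.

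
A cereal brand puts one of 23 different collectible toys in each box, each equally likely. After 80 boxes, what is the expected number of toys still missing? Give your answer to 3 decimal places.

0.657

For each toy, P(unseen after 80) = (22/23)^80 = 0.0285.
By linearity of expectation, E[unseen] = 23·(22/23)^80 = 0.6566.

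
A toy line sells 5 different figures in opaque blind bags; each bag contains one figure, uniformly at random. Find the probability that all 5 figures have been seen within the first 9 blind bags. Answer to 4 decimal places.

0.4271

By inclusion–exclusion over which figures are missing,
P(all seen) = Σ_{j=0}^{5} (-1)^j C(5,j)((5-j)/5)^9
= 1.00000 - 0.67109 + 0.10078 - 0.00262 + 0.00000 - 0.00000
= 0.42707.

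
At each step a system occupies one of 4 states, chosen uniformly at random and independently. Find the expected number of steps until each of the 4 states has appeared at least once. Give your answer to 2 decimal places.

8.33

Split into phases: going from k distinct to k+1 distinct takes on average 4/(4-k) steps.
E[T] = 4/4 + 4/3 + 4/2 + 4/1 = 4·H_{4}.
H_{4} = 2.083, so E[T] = 8.333.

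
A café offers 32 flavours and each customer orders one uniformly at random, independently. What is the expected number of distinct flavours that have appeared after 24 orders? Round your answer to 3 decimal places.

17.064

For each flavour, P(seen in 24 orders) = 1 - (31/32)^24 = 0.5333.
By linearity of expectation, E[distinct seen] = 32·(1 - (31/32)^24) = 17.0641.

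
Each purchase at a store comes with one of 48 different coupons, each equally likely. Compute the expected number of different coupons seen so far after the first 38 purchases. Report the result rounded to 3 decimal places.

For each coupon, P(seen in 38 purchases) = 1 - (47/48)^38 = 0.5507.
By linearity of expectation, E[distinct seen] = 48·(1 - (47/48)^38) = 26.4328.

26.433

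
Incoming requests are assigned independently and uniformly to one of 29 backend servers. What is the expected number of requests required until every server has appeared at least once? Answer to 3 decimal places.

114.888

The wait to go from k to k+1 distinct servers is geometric with mean 29/(29-k).
E[T] = 29/29 + 29/28 + 29/27 + ... + 29/2 + 29/1 = 29·H_{29}.
H_{29} = 3.9617, so E[T] = 114.8880.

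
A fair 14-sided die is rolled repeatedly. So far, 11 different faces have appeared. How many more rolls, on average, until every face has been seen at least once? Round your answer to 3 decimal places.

25.667

From k distinct to k+1 distinct takes on average 14/(14-k) rolls.
Sum over k = 11,...,13: E = 14/3 + 14/2 + 14/1 = 25.6667.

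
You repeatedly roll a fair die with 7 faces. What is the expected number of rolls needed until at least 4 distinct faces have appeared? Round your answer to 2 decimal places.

With k distinct faces already seen, the next new one arrives after an expected 7/(7-k) rolls.
Sum over k = 0,...,3: E = 7/7 + 7/6 + 7/5 + 7/4 = 5.317.

5.32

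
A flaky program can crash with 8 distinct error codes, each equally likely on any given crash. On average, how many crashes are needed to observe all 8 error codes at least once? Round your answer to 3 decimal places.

21.743

After k distinct error codes have appeared, the next crash gives a new one with probability (8-k)/8, so the expected wait for the (k+1)-th is 8/(8-k).
E[T] = 8/8 + 8/7 + 8/6 + ... + 8/2 + 8/1 = 8·H_{8}.
H_{8} = 2.7179, so E[T] = 21.7429.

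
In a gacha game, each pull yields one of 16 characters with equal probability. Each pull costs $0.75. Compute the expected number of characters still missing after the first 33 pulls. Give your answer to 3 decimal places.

1.902

For each character, P(unseen after 33) = (15/16)^33 = 0.1189.
By linearity of expectation, E[unseen] = 16·(15/16)^33 = 1.9018.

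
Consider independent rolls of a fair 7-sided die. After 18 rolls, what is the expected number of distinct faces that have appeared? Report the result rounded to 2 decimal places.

6.56

For each face, P(seen in 18 rolls) = 1 - (6/7)^18 = 0.938.
By linearity of expectation, E[distinct seen] = 7·(1 - (6/7)^18) = 6.563.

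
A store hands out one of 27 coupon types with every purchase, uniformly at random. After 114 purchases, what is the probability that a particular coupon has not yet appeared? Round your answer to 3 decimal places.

On each purchase the fixed coupon fails to appear with probability 26/27.
P(still missing after 114) = (26/27)^114 = 0.0135.

0.014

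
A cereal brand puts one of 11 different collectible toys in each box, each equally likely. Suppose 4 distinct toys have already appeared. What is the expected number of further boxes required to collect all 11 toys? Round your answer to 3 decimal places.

From k distinct to k+1 distinct takes on average 11/(11-k) boxes.
Sum over k = 4,...,10: E = 11/7 + 11/6 + 11/5 + ... + 11/2 + 11/1 = 28.5214.

28.521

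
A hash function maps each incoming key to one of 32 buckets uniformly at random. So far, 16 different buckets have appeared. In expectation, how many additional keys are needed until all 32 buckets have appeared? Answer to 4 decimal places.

108.1833

The wait to go from k to k+1 distinct buckets is geometric with mean 32/(32-k).
Sum over k = 16,...,31: E = 32/16 + 32/15 + 32/14 + ... + 32/2 + 32/1 = 108.18333.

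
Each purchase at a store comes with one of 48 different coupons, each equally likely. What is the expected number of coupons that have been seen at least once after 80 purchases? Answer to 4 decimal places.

For each coupon, P(seen in 80 purchases) = 1 - (47/48)^80 = 0.81442.
By linearity of expectation, E[distinct seen] = 48·(1 - (47/48)^80) = 39.09219.

39.0922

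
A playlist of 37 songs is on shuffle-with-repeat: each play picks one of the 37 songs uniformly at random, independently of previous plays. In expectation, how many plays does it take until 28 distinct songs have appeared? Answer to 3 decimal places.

With k distinct songs already seen, the next new one arrives after an expected 37/(37-k) plays.
Sum over k = 0,...,27: E = 37/37 + 37/36 + 37/35 + ... + 37/11 + 37/10 = 50.7869.

50.787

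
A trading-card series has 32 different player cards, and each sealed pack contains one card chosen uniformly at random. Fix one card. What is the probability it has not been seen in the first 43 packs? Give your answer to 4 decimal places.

0.2553

Each pack misses the fixed card with probability (32-1)/32 = 31/32, independently.
P(still missing after 43) = (31/32)^43 = 0.25533.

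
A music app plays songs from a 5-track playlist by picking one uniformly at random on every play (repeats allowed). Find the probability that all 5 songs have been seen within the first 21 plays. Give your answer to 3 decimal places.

0.954

Let A_i be the event that song i is missing after 21 plays. By inclusion–exclusion on the A_i,
P(all seen) = Σ_{j=0}^{5} (-1)^j C(5,j)((5-j)/5)^21
= 1.0000 - 0.0461 + 0.0002 - 0.0000 + 0.0000 - 0.0000
= 0.9541.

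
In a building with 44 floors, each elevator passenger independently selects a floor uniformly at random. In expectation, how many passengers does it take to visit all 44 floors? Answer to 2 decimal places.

192.40

After k distinct floors have appeared, the next passenger gives a new one with probability (44-k)/44, so the expected wait for the (k+1)-th is 44/(44-k).
E[T] = 44/44 + 44/43 + 44/42 + ... + 44/2 + 44/1 = 44·H_{44}.
H_{44} = 4.373, so E[T] = 192.400.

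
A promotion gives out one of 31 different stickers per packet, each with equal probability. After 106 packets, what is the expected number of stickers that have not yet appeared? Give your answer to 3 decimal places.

For each sticker, P(unseen after 106) = (30/31)^106 = 0.0309.
By linearity of expectation, E[unseen] = 31·(30/31)^106 = 0.9591.

0.959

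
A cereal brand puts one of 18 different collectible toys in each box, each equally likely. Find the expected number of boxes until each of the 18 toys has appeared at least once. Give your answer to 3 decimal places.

62.912

The wait to go from k to k+1 distinct toys is geometric with mean 18/(18-k).
E[T] = 18/18 + 18/17 + 18/16 + ... + 18/2 + 18/1 = 18·H_{18}.
H_{18} = 3.4951, so E[T] = 62.9119.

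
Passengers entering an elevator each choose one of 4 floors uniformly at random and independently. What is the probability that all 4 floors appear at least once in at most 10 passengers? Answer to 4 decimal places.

Let A_i be the event that floor i is missing after 10 passengers. By inclusion–exclusion on the A_i,
P(all seen) = Σ_{j=0}^{4} (-1)^j C(4,j)((4-j)/4)^10
= 1.00000 - 0.22525 + 0.00586 - 0.00000 + 0.00000
= 0.78060.

0.7806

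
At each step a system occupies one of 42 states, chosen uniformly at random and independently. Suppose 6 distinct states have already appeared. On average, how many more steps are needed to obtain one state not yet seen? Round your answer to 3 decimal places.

The number of steps until the next new state is geometric with success probability 36/42, so its mean is 42/36.
E = 42/36 = 1.1667.

1.167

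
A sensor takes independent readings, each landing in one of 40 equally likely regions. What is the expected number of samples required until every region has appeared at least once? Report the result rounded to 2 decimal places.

171.14

The wait to go from k to k+1 distinct regions is geometric with mean 40/(40-k).
E[T] = 40/40 + 40/39 + 40/38 + ... + 40/2 + 40/1 = 40·H_{40}.
H_{40} = 4.279, so E[T] = 171.142.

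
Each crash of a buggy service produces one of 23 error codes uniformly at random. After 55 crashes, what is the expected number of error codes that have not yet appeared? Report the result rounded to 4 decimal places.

1.9950

For each error code, P(unseen after 55) = (22/23)^55 = 0.08674.
By linearity of expectation, E[unseen] = 23·(22/23)^55 = 1.99501.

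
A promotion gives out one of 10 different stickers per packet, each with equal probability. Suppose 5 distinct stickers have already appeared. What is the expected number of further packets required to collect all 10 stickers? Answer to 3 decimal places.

From k distinct to k+1 distinct takes on average 10/(10-k) packets.
Sum over k = 5,...,9: E = 10/5 + 10/4 + 10/3 + 10/2 + 10/1 = 22.8333.

22.833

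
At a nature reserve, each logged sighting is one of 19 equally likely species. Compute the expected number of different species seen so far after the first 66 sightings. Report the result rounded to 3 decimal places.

For each species, P(seen in 66 sightings) = 1 - (18/19)^66 = 0.9718.
By linearity of expectation, E[distinct seen] = 19·(1 - (18/19)^66) = 18.4642.

18.464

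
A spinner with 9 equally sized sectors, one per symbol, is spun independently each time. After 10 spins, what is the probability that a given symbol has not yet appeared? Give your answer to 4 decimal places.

0.3079

On each spin the fixed symbol fails to appear with probability 8/9.
P(still missing after 10) = (8/9)^10 = 0.30795.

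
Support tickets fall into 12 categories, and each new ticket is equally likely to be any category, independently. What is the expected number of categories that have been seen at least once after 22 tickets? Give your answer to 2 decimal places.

10.23

For each category, P(seen in 22 tickets) = 1 - (11/12)^22 = 0.853.
By linearity of expectation, E[distinct seen] = 12·(1 - (11/12)^22) = 10.231.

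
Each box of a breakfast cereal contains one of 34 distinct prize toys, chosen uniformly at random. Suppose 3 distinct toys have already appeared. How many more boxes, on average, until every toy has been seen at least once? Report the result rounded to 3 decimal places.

136.926

With k distinct toys already seen, the next new one takes an expected 34/(34-k) boxes.
Sum over k = 3,...,33: E = 34/31 + 34/30 + 34/29 + ... + 34/2 + 34/1 = 136.9263.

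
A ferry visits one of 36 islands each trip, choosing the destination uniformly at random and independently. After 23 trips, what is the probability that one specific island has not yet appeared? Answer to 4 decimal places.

0.5231

Each trip misses the fixed island with probability (36-1)/36 = 35/36, independently.
P(still missing after 23) = (35/36)^23 = 0.52313.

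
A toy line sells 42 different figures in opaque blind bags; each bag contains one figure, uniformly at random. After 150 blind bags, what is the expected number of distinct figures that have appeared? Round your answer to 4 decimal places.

40.8691

For each figure, P(seen in 150 blind bags) = 1 - (41/42)^150 = 0.97307.
By linearity of expectation, E[distinct seen] = 42·(1 - (41/42)^150) = 40.86907.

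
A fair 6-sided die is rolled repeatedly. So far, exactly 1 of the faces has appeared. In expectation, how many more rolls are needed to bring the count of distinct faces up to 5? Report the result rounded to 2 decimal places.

With k distinct faces already seen, the next new one takes an expected 6/(6-k) rolls.
Sum over k = 1,...,4: E = 6/5 + 6/4 + 6/3 + 6/2 = 7.700.

7.70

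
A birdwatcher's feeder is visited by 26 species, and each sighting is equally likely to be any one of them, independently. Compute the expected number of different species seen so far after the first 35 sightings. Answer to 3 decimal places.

For each species, P(seen in 35 sightings) = 1 - (25/26)^35 = 0.7466.
By linearity of expectation, E[distinct seen] = 26·(1 - (25/26)^35) = 19.4112.

19.411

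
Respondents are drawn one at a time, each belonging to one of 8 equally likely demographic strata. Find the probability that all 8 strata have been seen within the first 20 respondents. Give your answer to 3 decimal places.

0.531

By inclusion–exclusion over which strata are missing,
P(all seen) = Σ_{j=0}^{8} (-1)^j C(8,j)((8-j)/8)^20
= 1.0000 - 0.5537 + 0.0888 - 0.0046 + 0.0001 - 0.0000 + 0.0000 - 0.0000 + 0.0000
= 0.5306.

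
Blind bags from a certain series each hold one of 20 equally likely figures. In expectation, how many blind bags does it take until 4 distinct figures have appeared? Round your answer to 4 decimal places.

With k distinct figures already seen, the next new one arrives after an expected 20/(20-k) blind bags.
Sum over k = 0,...,3: E = 20/20 + 20/19 + 20/18 + 20/17 = 4.34021.

4.3402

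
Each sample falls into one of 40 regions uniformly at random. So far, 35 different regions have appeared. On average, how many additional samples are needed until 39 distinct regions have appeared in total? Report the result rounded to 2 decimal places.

51.33

With k distinct regions already seen, the next new one takes an expected 40/(40-k) samples.
Sum over k = 35,...,38: E = 40/5 + 40/4 + 40/3 + 40/2 = 51.333.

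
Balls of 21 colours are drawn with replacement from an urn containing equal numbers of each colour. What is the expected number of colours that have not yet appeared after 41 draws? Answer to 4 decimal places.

For each colour, P(unseen after 41) = (20/21)^41 = 0.13528.
By linearity of expectation, E[unseen] = 21·(20/21)^41 = 2.84091.

2.8409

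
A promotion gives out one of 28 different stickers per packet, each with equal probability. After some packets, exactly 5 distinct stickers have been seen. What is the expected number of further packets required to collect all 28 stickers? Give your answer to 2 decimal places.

104.56

The wait to go from k to k+1 distinct stickers is geometric with mean 28/(28-k).
Sum over k = 5,...,27: E = 28/23 + 28/22 + 28/21 + ... + 28/2 + 28/1 = 104.560.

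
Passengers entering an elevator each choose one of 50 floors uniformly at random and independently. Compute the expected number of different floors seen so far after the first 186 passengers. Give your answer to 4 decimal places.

For each floor, P(seen in 186 passengers) = 1 - (49/50)^186 = 0.97666.
By linearity of expectation, E[distinct seen] = 50·(1 - (49/50)^186) = 48.83314.

48.8331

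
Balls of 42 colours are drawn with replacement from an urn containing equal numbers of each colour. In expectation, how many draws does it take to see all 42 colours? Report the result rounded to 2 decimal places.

181.72

After k distinct colours have appeared, the next draw gives a new one with probability (42-k)/42, so the expected wait for the (k+1)-th is 42/(42-k).
E[T] = 42/42 + 42/41 + 42/40 + ... + 42/2 + 42/1 = 42·H_{42}.
H_{42} = 4.327, so E[T] = 181.723.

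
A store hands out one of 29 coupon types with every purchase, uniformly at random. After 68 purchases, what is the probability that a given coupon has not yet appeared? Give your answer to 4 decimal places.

0.0920

Each purchase misses the fixed coupon with probability (29-1)/29 = 28/29, independently.
P(still missing after 68) = (28/29)^68 = 0.09198.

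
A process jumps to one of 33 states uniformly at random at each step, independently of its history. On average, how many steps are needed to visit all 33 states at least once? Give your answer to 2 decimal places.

134.93

Split into phases: going from k distinct to k+1 distinct takes on average 33/(33-k) steps.
E[T] = 33/33 + 33/32 + 33/31 + ... + 33/2 + 33/1 = 33·H_{33}.
H_{33} = 4.089, so E[T] = 134.930.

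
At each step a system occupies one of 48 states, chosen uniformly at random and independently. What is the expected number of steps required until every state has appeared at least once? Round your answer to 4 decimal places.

After k distinct states have appeared, the next step gives a new one with probability (48-k)/48, so the expected wait for the (k+1)-th is 48/(48-k).
E[T] = 48/48 + 48/47 + 48/46 + ... + 48/2 + 48/1 = 48·H_{48}.
H_{48} = 4.45880, so E[T] = 214.02226.

214.0223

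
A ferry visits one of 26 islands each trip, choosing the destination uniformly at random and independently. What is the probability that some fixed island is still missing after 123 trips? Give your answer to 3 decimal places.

0.008

On each trip the fixed island fails to appear with probability 25/26.
P(still missing after 123) = (25/26)^123 = 0.0080.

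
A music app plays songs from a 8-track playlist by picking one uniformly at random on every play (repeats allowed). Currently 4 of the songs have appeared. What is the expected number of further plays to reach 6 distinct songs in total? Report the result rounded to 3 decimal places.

With k distinct songs already seen, the next new one takes an expected 8/(8-k) plays.
Sum over k = 4,...,5: E = 8/4 + 8/3 = 4.6667.

4.667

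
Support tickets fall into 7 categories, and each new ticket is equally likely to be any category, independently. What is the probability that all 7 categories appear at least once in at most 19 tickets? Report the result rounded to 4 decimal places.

By inclusion–exclusion over which categories are missing,
P(all seen) = Σ_{j=0}^{7} (-1)^j C(7,j)((7-j)/7)^19
= 1.00000 - 0.37420 + 0.03514 - 0.00084 + 0.00000 - 0.00000 + 0.00000 - 0.00000
= 0.66009.

0.6601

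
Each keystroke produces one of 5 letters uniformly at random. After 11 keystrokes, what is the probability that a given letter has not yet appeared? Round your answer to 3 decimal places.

0.086

Each keystroke misses the fixed letter with probability (5-1)/5 = 4/5, independently.
P(still missing after 11) = (4/5)^11 = 0.0859.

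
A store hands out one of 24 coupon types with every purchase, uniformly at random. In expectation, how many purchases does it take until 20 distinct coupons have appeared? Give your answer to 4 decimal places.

With k distinct coupons already seen, the next new one arrives after an expected 24/(24-k) purchases.
Sum over k = 0,...,19: E = 24/24 + 24/23 + 24/22 + ... + 24/6 + 24/5 = 40.62300.

40.6230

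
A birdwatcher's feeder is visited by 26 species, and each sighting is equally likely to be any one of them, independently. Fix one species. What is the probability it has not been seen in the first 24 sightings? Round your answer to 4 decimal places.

Each sighting misses the fixed species with probability (26-1)/26 = 25/26, independently.
P(still missing after 24) = (25/26)^24 = 0.39012.

0.3901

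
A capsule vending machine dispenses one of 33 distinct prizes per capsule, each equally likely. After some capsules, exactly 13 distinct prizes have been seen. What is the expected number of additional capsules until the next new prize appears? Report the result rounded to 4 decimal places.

1.6500

Each capsule yields a new prize with probability (33-13)/33 = 20/33, so the wait is geometric with mean 33/20.
E = 33/20 = 1.65000.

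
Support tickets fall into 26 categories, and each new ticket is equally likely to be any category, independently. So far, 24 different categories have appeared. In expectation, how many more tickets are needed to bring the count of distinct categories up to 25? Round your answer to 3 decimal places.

13.000

The wait to go from k to k+1 distinct categories is geometric with mean 26/(26-k).
Only the k = 24 term is needed: E = 26/2 = 13.0000.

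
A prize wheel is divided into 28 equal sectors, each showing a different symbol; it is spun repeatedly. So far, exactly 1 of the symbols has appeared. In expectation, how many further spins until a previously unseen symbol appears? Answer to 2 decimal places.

1.04

The number of spins until the next new symbol is geometric with success probability 27/28, so its mean is 28/27.
E = 28/27 = 1.037.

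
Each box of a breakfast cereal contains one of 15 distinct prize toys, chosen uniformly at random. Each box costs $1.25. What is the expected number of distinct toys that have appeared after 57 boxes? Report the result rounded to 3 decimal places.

14.706

For each toy, P(seen in 57 boxes) = 1 - (14/15)^57 = 0.9804.
By linearity of expectation, E[distinct seen] = 15·(1 - (14/15)^57) = 14.7061.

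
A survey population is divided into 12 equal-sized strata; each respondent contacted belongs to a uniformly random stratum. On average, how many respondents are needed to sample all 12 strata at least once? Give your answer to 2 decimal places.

The wait to go from k to k+1 distinct strata is geometric with mean 12/(12-k).
E[T] = 12/12 + 12/11 + 12/10 + ... + 12/2 + 12/1 = 12·H_{12}.
H_{12} = 3.103, so E[T] = 37.239.

37.24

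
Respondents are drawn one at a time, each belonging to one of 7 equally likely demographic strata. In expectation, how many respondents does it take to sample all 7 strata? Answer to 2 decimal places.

Split into phases: going from k distinct to k+1 distinct takes on average 7/(7-k) respondents.
E[T] = 7/7 + 7/6 + 7/5 + ... + 7/2 + 7/1 = 7·H_{7}.
H_{7} = 2.593, so E[T] = 18.150.

18.15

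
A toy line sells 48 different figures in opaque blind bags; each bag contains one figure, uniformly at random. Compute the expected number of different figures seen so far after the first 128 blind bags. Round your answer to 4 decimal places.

For each figure, P(seen in 128 blind bags) = 1 - (47/48)^128 = 0.93245.
By linearity of expectation, E[distinct seen] = 48·(1 - (47/48)^128) = 44.75744.

44.7574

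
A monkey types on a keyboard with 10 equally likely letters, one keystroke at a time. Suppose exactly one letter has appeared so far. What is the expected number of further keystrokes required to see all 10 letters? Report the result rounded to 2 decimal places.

28.29

From k distinct to k+1 distinct takes on average 10/(10-k) keystrokes.
Sum over k = 1,...,9: E = 10/9 + 10/8 + 10/7 + ... + 10/2 + 10/1 = 28.290.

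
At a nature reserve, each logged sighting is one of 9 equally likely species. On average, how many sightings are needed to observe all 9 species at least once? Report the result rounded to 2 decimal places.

The wait to go from k to k+1 distinct species is geometric with mean 9/(9-k).
E[T] = 9/9 + 9/8 + 9/7 + ... + 9/2 + 9/1 = 9·H_{9}.
H_{9} = 2.829, so E[T] = 25.461.

25.46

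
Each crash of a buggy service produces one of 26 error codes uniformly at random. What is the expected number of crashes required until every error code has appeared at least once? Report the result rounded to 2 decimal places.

100.21

Split into phases: going from k distinct to k+1 distinct takes on average 26/(26-k) crashes.
E[T] = 26/26 + 26/25 + 26/24 + ... + 26/2 + 26/1 = 26·H_{26}.
H_{26} = 3.854, so E[T] = 100.215.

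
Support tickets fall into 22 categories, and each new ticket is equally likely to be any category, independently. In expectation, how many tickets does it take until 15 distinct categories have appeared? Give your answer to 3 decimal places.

With k distinct categories already seen, the next new one arrives after an expected 22/(22-k) tickets.
Sum over k = 0,...,14: E = 22/22 + 22/21 + 22/20 + ... + 22/9 + 22/8 = 24.1550.

24.155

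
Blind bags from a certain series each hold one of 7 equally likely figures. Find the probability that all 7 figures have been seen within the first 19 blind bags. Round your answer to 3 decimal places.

Let A_i be the event that figure i is missing after 19 blind bags. By inclusion–exclusion on the A_i,
P(all seen) = Σ_{j=0}^{7} (-1)^j C(7,j)((7-j)/7)^19
= 1.0000 - 0.3742 + 0.0351 - 0.0008 + 0.0000 - 0.0000 + 0.0000 - 0.0000
= 0.6601.

0.660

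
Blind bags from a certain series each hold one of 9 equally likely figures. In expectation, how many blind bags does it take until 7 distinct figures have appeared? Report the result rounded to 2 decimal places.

With k distinct figures already seen, the next new one arrives after an expected 9/(9-k) blind bags.
Sum over k = 0,...,6: E = 9/9 + 9/8 + 9/7 + ... + 9/4 + 9/3 = 11.961.

11.96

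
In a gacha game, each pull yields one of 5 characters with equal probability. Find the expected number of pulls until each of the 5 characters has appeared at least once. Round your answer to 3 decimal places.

Split into phases: going from k distinct to k+1 distinct takes on average 5/(5-k) pulls.
E[T] = 5/5 + 5/4 + 5/3 + 5/2 + 5/1 = 5·H_{5}.
H_{5} = 2.2833, so E[T] = 11.4167.

11.417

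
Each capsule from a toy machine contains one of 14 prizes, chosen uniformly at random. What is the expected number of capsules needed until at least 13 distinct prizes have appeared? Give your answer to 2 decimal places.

Going from k to k+1 distinct takes a geometric number of capsules with mean 14/(14-k).
Sum over k = 0,...,12: E = 14/14 + 14/13 + 14/12 + ... + 14/3 + 14/2 = 31.522.

31.52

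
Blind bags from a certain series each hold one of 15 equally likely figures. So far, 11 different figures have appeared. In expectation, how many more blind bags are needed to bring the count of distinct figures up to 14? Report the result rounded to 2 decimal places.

With k distinct figures already seen, the next new one takes an expected 15/(15-k) blind bags.
Sum over k = 11,...,13: E = 15/4 + 15/3 + 15/2 = 16.250.

16.25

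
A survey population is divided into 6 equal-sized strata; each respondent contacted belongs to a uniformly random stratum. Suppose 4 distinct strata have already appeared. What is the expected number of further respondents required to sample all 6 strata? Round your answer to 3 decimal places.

With k distinct strata already seen, the next new one takes an expected 6/(6-k) respondents.
Sum over k = 4,...,5: E = 6/2 + 6/1 = 9.0000.

9.000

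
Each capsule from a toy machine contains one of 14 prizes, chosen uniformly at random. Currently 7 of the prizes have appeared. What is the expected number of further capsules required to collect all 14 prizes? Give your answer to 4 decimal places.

From k distinct to k+1 distinct takes on average 14/(14-k) capsules.
Sum over k = 7,...,13: E = 14/7 + 14/6 + 14/5 + ... + 14/2 + 14/1 = 36.30000.

36.3000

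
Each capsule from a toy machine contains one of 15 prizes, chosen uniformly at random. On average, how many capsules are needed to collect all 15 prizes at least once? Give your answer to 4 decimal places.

49.7734

Split into phases: going from k distinct to k+1 distinct takes on average 15/(15-k) capsules.
E[T] = 15/15 + 15/14 + 15/13 + ... + 15/2 + 15/1 = 15·H_{15}.
H_{15} = 3.31823, so E[T] = 49.77343.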